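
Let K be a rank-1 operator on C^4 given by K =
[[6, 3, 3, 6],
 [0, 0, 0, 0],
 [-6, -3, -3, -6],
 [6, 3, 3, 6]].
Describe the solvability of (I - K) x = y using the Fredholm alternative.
(I - K) is invertible (det(I - K) = -8 ≠ 0), so for every y in C^4 the equation (I - K) x = y has a unique solution.

K has rank 1, so it is an outer product K = u v^T: every row of K is a multiple of one row vector. Reading off the entries, u = (3, 0, -3, 3) and v = (2, 1, 1, 2) (row i of K equals u_i·v^T). A rank-one matrix u v^T satisfies K u = u (v·u) and kills the (3)-dimensional subspace v^⊥, so its characteristic polynomial is lambda^3 (lambda - v·u) with v·u = tr K = 9. Hence the eigenvalues of I - K are 1 (multiplicity 3) and 1 - (9) = -8, so det(I - K) = -8. (Direct check: I - K =
[[-5, -3, -3, -6],
 [0, 1, 0, 0],
 [6, 3, 4, 6],
 [-6, -3, -3, -5]]
has determinant -8.) The finite-dimensional Fredholm alternative says: either (I - K) is invertible, or ker(I - K) ≠ {0} and then range(I - K) = ker((I - K)^*)^⊥, with dim ker(I - K) = dim ker((I - K)^*). Since det(I - K) ≠ 0, 1 is not an eigenvalue of K and ker(I - K) = {0}, so we are in the first case: for every y there is a unique x = (I - K)^(-1) y. Explicitly, by the Sherman–Morrison formula, (I - u v^T)^(-1) = I + u v^T/(1 - v·u), i.e. (I - K)^(-1) = I + K/(-8).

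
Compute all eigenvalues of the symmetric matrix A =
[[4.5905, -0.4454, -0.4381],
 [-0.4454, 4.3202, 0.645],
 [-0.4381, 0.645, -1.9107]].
sigma(A) ≈ {-2, 4, 5}

A is real symmetric, so its spectrum consists of real eigenvalues. Expanding the characteristic polynomial of the displayed matrix gives
  det(λ I - A) = p(λ) = λ^3 + (-7)λ^2 + (2)λ + (40).
Solving p(λ) = 0 yields eigenvalues ≈ -2, 4, 5. (A is shown rounded to 4 decimals, so these recover the underlying integer eigenvalues to within that precision.)
Verification: the trace of A = 7 equals the sum of eigenvalues 7, and det(A) ≈ -40.0010 matches the eigenvalue product -40.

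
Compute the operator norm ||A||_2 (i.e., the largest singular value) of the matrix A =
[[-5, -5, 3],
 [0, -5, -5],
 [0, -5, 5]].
||A||_2 = sqrt((109 + sqrt(6881))/2) ≈ 9.7967 (= sqrt(largest eigenvalue of A^T A))

||A||_2 = sigma_max(A) = sqrt(lambda_max(A^T A)). Form the symmetric matrix M = A^T A =
[[25, 25, -15],
 [25, 75, -15],
 [-15, -15, 59]].
Its characteristic polynomial (trace, sum of principal 2x2 minors, determinant of M give the coefficients) is
  p(λ) = det(λ I - M) = λ^3 - 159λ^2 + 6700λ - 62500.
By the rational root theorem any rational root is an integer divisor of 62500. Testing λ = 50: p(50) = 125000 - 397500 + 335000 - 62500 = 0, so λ = 50 is a root. Dividing out (λ - 50) leaves p(λ) = (λ - 50)(λ^2 - 109λ + 1250). For λ^2 - 109λ + 1250 the discriminant is 6881. It is nonnegative but not a perfect square, so the roots are real and irrational: λ = (109 ± sqrt(6881))/2 ≈ 95.9759, 13.0241.
So the eigenvalues of A^T A are ≈ 13.0241, 50, 95.9759 (all ≥ 0, as they must be for A^T A). The largest is λ_max = (109 + sqrt(6881))/2 ≈ 95.9759, hence ||A||_2 = sqrt(λ_max) = sqrt((109 + sqrt(6881))/2) ≈ 9.7967.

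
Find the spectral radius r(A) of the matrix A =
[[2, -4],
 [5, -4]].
r(A) = sqrt(12) ≈ 3.4641

The eigenvalues of A are the roots of its characteristic polynomial. With M = A (coefficients from the trace and determinant):
  p(λ) = det(λ I - M) = λ^2 + 2λ + 12.
For λ^2 + 2λ + 12 the discriminant is -44. It is negative, so the roots are the complex-conjugate pair λ = -1 ± (sqrt(44)/2) i ≈ -1 ± 3.3166i. For a conjugate pair the product of the roots equals the constant term, so |λ|^2 = 12 and |λ| = sqrt(12) ≈ 3.4641.
Thus the eigenvalues (to 4 decimals) are -1 ± 3.3166i (modulus 3.4641). The spectral radius is the largest modulus: r(A) = sqrt(12) ≈ 3.4641. (Cross-check: r(A) ≤ ||A||_2 ≈ 7.6512; equality holds whenever A is normal, though it can also hold for some non-normal A.)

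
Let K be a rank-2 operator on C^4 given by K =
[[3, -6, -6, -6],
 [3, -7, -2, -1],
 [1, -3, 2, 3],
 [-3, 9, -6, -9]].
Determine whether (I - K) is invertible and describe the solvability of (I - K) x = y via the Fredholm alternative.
(I - K) is invertible (det(I - K) = 28 ≠ 0), so for every y in C^4 the equation (I - K) x = y has a unique solution.

K has rank 2 and factors as K = U V^T = u1 v1^T + u2 v2^T with u1 = (-3, -2, 0, 0), v1 = (-1, 2, 2, 2), u2 = (0, -1, -1, 3), v2 = (-1, 3, -2, -3) (multiplying out reproduces the displayed K). The nonzero eigenvalues of U V^T coincide with those of the 2 x 2 matrix G = V^T U = [[v1·u1, v1·u2], [v2·u1, v2·u2]] = [[-1, 2], [-3, -10]], and by the Sylvester determinant identity det(I_4 - U V^T) = det(I_2 - V^T U) = det([[2, -2], [3, 11]]) = (2)(11) - (-2)(3) = 28. (Direct check: I - K =
[[-2, 6, 6, 6],
 [-3, 8, 2, 1],
 [-1, 3, -1, -3],
 [3, -9, 6, 10]]
has determinant 28.) The finite-dimensional Fredholm alternative says: either (I - K) is invertible, or ker(I - K) ≠ {0} and then range(I - K) = ker((I - K)^*)^⊥, with dim ker(I - K) = dim ker((I - K)^*). Since det(I - K) ≠ 0, 1 is not an eigenvalue of K and ker(I - K) = {0}, so we are in the first case: for every y there is a unique x = (I - K)^(-1) y. (Explicitly, by the Woodbury identity, (I - U V^T)^(-1) = I + U (I_2 - G)^(-1) V^T.)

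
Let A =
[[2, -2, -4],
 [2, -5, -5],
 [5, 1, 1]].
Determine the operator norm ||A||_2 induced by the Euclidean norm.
||A||_2 ≈ 8.7326 (= sqrt(largest eigenvalue of A^T A))

||A||_2 = sigma_max(A) = sqrt(lambda_max(A^T A)). Form the symmetric matrix M = A^T A =
[[33, -9, -13],
 [-9, 30, 34],
 [-13, 34, 42]].
Its characteristic polynomial (trace, sum of principal 2x2 minors, determinant of M give the coefficients) is
  p(λ) = det(λ I - M) = λ^3 - 105λ^2 + 2230λ - 2916.
No integer candidate from the rational root theorem (±divisors of 2916) is a root, so the roots are irrational. The cubic discriminant is Δ = 9025899188 > 0, so there are three distinct real roots. p(1) = -790 and p(2) = 1132 have opposite signs, so a root lies in (1, 2); Newton's method refines it to λ ≈ 1.3985. p(27) = 432 and p(28) = -844 have opposite signs, so a root lies in (27, 28); Newton's method refines it to λ ≈ 27.3426. p(76) = -940 and p(77) = 2782 have opposite signs, so a root lies in (76, 77); Newton's method refines it to λ ≈ 76.259. Check (Vieta): the three roots sum to 105, matching tr M = 105.
So the eigenvalues of A^T A are ≈ 1.3985, 27.3426, 76.259 (all ≥ 0, as they must be for A^T A). The largest is λ_max ≈ 76.259, hence ||A||_2 = sqrt(λ_max) ≈ 8.7326.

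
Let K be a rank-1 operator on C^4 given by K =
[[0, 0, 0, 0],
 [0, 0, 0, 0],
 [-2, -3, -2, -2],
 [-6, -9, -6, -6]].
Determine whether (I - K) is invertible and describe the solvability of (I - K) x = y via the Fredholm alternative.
(I - K) is invertible (det(I - K) = 9 ≠ 0), so for every y in C^4 the equation (I - K) x = y has a unique solution.

K has rank 1, so it is an outer product K = u v^T: every row of K is a multiple of one row vector. Reading off the entries, u = (0, 0, -1, -3) and v = (2, 3, 2, 2) (row i of K equals u_i·v^T). A rank-one matrix u v^T satisfies K u = u (v·u) and kills the (3)-dimensional subspace v^⊥, so its characteristic polynomial is lambda^3 (lambda - v·u) with v·u = tr K = -8. Hence the eigenvalues of I - K are 1 (multiplicity 3) and 1 - (-8) = 9, so det(I - K) = 9. (Direct check: I - K =
[[1, 0, 0, 0],
 [0, 1, 0, 0],
 [2, 3, 3, 2],
 [6, 9, 6, 7]]
has determinant 9.) The finite-dimensional Fredholm alternative says: either (I - K) is invertible, or ker(I - K) ≠ {0} and then range(I - K) = ker((I - K)^*)^⊥, with dim ker(I - K) = dim ker((I - K)^*). Since det(I - K) ≠ 0, 1 is not an eigenvalue of K and ker(I - K) = {0}, so we are in the first case: for every y there is a unique x = (I - K)^(-1) y. Explicitly, by the Sherman–Morrison formula, (I - u v^T)^(-1) = I + u v^T/(1 - v·u), i.e. (I - K)^(-1) = I + K/(9).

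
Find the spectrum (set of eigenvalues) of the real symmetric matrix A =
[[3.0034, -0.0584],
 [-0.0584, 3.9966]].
sigma(A) ≈ {3, 4}

A is real symmetric, so its spectrum consists of real eigenvalues. Expanding the characteristic polynomial of the displayed matrix gives
  det(λ I - A) = p(λ) = λ^2 + (-7)λ + (12).
Solving p(λ) = 0 yields eigenvalues ≈ 3, 4. (A is shown rounded to 4 decimals, so these recover the underlying integer eigenvalues to within that precision.)
Verification: the trace of A = 7 equals the sum of eigenvalues 7, and det(A) ≈ 12.0000 matches the eigenvalue product 12.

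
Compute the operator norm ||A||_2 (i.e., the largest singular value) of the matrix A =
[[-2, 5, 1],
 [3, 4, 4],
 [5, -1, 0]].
||A||_2 ≈ 7.3703 (= sqrt(largest eigenvalue of A^T A))

||A||_2 = sigma_max(A) = sqrt(lambda_max(A^T A)). Form the symmetric matrix M = A^T A =
[[38, -3, 10],
 [-3, 42, 21],
 [10, 21, 17]].
Its characteristic polynomial (trace, sum of principal 2x2 minors, determinant of M give the coefficients) is
  p(λ) = det(λ I - M) = λ^3 - 97λ^2 + 2406λ - 4761.
No integer candidate from the rational root theorem (±divisors of 4761) is a root, so the roots are irrational. The cubic discriminant is Δ = 762814017 > 0, so there are three distinct real roots. p(2) = -329 and p(3) = 1611 have opposite signs, so a root lies in (2, 3); Newton's method refines it to λ ≈ 2.1633. p(40) = 279 and p(41) = -251 have opposite signs, so a root lies in (40, 41); Newton's method refines it to λ ≈ 40.5149. p(54) = -225 and p(55) = 519 have opposite signs, so a root lies in (54, 55); Newton's method refines it to λ ≈ 54.3219. Check (Vieta): the three roots sum to 97, matching tr M = 97.
So the eigenvalues of A^T A are ≈ 2.1633, 40.5149, 54.3219 (all ≥ 0, as they must be for A^T A). The largest is λ_max ≈ 54.3219, hence ||A||_2 = sqrt(λ_max) ≈ 7.3703.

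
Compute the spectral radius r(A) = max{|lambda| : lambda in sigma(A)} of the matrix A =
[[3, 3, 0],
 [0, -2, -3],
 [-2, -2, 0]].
r(A) = 4

The eigenvalues of A are the roots of its characteristic polynomial. With M = A (coefficients from the trace, the sum of principal 2x2 minors, and det A):
  p(λ) = det(λ I - M) = λ^3 - λ^2 - 12λ.
The constant term is 0, so λ = 0 is a root. Dividing out λ leaves p(λ) = λ(λ^2 - λ - 12). For λ^2 - λ - 12 the discriminant is 49. It is a perfect square (7^2), so the roots are rational: λ = (1 ± 7)/2 = 4, -3.
Thus the eigenvalues (to 4 decimals) are 4 (modulus 4); -3 (modulus 3); 0 (modulus 0). The spectral radius is the largest modulus: r(A) = 4. (Cross-check: r(A) ≤ ||A||_2 ≈ 5.4045; equality holds whenever A is normal, though it can also hold for some non-normal A.)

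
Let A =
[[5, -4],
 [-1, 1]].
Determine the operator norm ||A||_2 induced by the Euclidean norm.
||A||_2 = sqrt((43 + sqrt(1845))/2) ≈ 6.5557 (= sqrt(largest eigenvalue of A^T A))

||A||_2 = sigma_max(A) = sqrt(lambda_max(A^T A)). Form the symmetric matrix M = A^T A =
[[26, -21],
 [-21, 17]].
Its characteristic polynomial (trace, determinant of M give the coefficients) is
  p(λ) = det(λ I - M) = λ^2 - 43λ + 1.
For λ^2 - 43λ + 1 the discriminant is 1845. It is nonnegative but not a perfect square, so the roots are real and irrational: λ = (43 ± sqrt(1845))/2 ≈ 42.9767, 0.0233.
So the eigenvalues of A^T A are ≈ 0.0233, 42.9767 (all ≥ 0, as they must be for A^T A). The largest is λ_max = (43 + sqrt(1845))/2 ≈ 42.9767, hence ||A||_2 = sqrt(λ_max) = sqrt((43 + sqrt(1845))/2) ≈ 6.5557.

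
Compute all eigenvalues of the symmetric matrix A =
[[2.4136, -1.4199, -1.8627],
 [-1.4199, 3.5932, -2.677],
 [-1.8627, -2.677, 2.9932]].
sigma(A) ≈ {-1, 4, 6}

A is real symmetric, so its spectrum consists of real eigenvalues. Expanding the characteristic polynomial of the displayed matrix gives
  det(λ I - A) = p(λ) = λ^3 + (-9)λ^2 + (14)λ + (24).
Solving p(λ) = 0 yields eigenvalues ≈ -1, 4, 6. (A is shown rounded to 4 decimals, so these recover the underlying integer eigenvalues to within that precision.)
Verification: the trace of A = 9 equals the sum of eigenvalues 9, and det(A) ≈ -24.0003 matches the eigenvalue product -24.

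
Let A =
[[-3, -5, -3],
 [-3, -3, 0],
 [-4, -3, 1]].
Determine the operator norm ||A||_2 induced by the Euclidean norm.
||A||_2 ≈ 8.7776 (= sqrt(largest eigenvalue of A^T A))

||A||_2 = sigma_max(A) = sqrt(lambda_max(A^T A)). Form the symmetric matrix M = A^T A =
[[34, 36, 5],
 [36, 43, 12],
 [5, 12, 10]].
Its characteristic polynomial (trace, sum of principal 2x2 minors, determinant of M give the coefficients) is
  p(λ) = det(λ I - M) = λ^3 - 87λ^2 + 767λ - 9.
No integer candidate from the rational root theorem (±divisors of 9) is a root, so the roots are irrational. The cubic discriminant is Δ = 2634990592 > 0, so there are three distinct real roots. p(0) = -9 and p(1) = 672 have opposite signs, so a root lies in (0, 1); Newton's method refines it to λ ≈ 0.0117. p(9) = 576 and p(10) = -39 have opposite signs, so a root lies in (9, 10); Newton's method refines it to λ ≈ 9.9418. p(77) = -240 and p(78) = 5061 have opposite signs, so a root lies in (77, 78); Newton's method refines it to λ ≈ 77.0465. Check (Vieta): the three roots sum to 87, matching tr M = 87.
So the eigenvalues of A^T A are ≈ 0.0117, 9.9418, 77.0465 (all ≥ 0, as they must be for A^T A). The largest is λ_max ≈ 77.0465, hence ||A||_2 = sqrt(λ_max) ≈ 8.7776.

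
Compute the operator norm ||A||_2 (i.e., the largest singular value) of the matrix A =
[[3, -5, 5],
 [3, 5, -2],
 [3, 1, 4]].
||A||_2 ≈ 9.0533 (= sqrt(largest eigenvalue of A^T A))

||A||_2 = sigma_max(A) = sqrt(lambda_max(A^T A)). Form the symmetric matrix M = A^T A =
[[27, 3, 21],
 [3, 51, -31],
 [21, -31, 45]].
Its characteristic polynomial (trace, sum of principal 2x2 minors, determinant of M give the coefficients) is
  p(λ) = det(λ I - M) = λ^3 - 123λ^2 + 3476λ - 9216.
No integer candidate from the rational root theorem (±divisors of 9216) is a root, so the roots are irrational. The cubic discriminant is Δ = 14834001424 > 0, so there are three distinct real roots. p(2) = -2748 and p(3) = 132 have opposite signs, so a root lies in (2, 3); Newton's method refines it to λ ≈ 2.9524. p(38) = 132 and p(39) = -1416 have opposite signs, so a root lies in (38, 39); Newton's method refines it to λ ≈ 38.0857. p(81) = -3222 and p(82) = 132 have opposite signs, so a root lies in (81, 82); Newton's method refines it to λ ≈ 81.962. Check (Vieta): the three roots sum to 123, matching tr M = 123.
So the eigenvalues of A^T A are ≈ 2.9524, 38.0857, 81.962 (all ≥ 0, as they must be for A^T A). The largest is λ_max ≈ 81.962, hence ||A||_2 = sqrt(λ_max) ≈ 9.0533.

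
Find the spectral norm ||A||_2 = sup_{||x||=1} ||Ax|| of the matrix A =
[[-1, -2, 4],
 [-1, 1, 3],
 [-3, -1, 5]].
||A||_2 = sqrt((63 + sqrt(3713))/2) ≈ 7.8719 (= sqrt(largest eigenvalue of A^T A))

||A||_2 = sigma_max(A) = sqrt(lambda_max(A^T A)). Form the symmetric matrix M = A^T A =
[[11, 4, -22],
 [4, 6, -10],
 [-22, -10, 50]].
Its characteristic polynomial (trace, sum of principal 2x2 minors, determinant of M give the coefficients) is
  p(λ) = det(λ I - M) = λ^3 - 67λ^2 + 316λ - 256.
By the rational root theorem any rational root is an integer divisor of 256. Testing λ = 4: p(4) = 64 - 1072 + 1264 - 256 = 0, so λ = 4 is a root. Dividing out (λ - 4) leaves p(λ) = (λ - 4)(λ^2 - 63λ + 64). For λ^2 - 63λ + 64 the discriminant is 3713. It is nonnegative but not a perfect square, so the roots are real and irrational: λ = (63 ± sqrt(3713))/2 ≈ 61.9672, 1.0328.
So the eigenvalues of A^T A are ≈ 1.0328, 4, 61.9672 (all ≥ 0, as they must be for A^T A). The largest is λ_max = (63 + sqrt(3713))/2 ≈ 61.9672, hence ||A||_2 = sqrt(λ_max) = sqrt((63 + sqrt(3713))/2) ≈ 7.8719.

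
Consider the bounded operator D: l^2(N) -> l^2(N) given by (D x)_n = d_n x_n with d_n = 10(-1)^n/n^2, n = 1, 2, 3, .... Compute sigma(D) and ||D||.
sigma(D) = {10(-1)^n/n^2 : n ≥ 1} ∪ {0}; ||D|| = 10

A bounded diagonal operator on l^2 with diagonal entries d_n has spectrum equal to the closure of {d_n : n ≥ 1}: every d_n is an eigenvalue (with eigenvector e_n), so {d_n} ⊂ sigma(D); the spectrum is closed, so its closure is too; and for lambda not in the closure, (D - lambda I) has bounded inverse (the diagonal entries 1/(d_n - lambda) are bounded). For our sequence d_n = 10(-1)^n/n^2, n = 1, 2, 3, ...:
  - {d_n} = {10(-1)^n/n^2 : n ≥ 1}; the only limit point is 0
  - closure = {10(-1)^n/n^2 : n ≥ 1} ∪ {0}
For the norm: a diagonal operator has ||D|| = sup_n |d_n|. Here |d_n| = 10/n^2 is decreasing, so sup_n |d_n| = |d_1| = 10. So ||D|| = 10.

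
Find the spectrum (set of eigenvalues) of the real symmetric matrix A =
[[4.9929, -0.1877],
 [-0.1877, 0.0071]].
sigma(A) ≈ {0, 5}

A is real symmetric, so its spectrum consists of real eigenvalues. Expanding the characteristic polynomial of the displayed matrix gives
  det(λ I - A) = p(λ) = λ^2 + (-5)λ + (0).
Solving p(λ) = 0 yields eigenvalues ≈ 0, 5. (A is shown rounded to 4 decimals, so these recover the underlying integer eigenvalues to within that precision.)
Verification: the trace of A = 5 equals the sum of eigenvalues 5, and det(A) ≈ 0.0002 matches the eigenvalue product 0.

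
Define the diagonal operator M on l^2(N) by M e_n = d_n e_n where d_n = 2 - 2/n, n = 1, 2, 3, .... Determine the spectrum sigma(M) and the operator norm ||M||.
sigma(M) = {2 - 2/n : n ≥ 1} ∪ {2}; ||M|| = 2

A bounded diagonal operator on l^2 with diagonal entries d_n has spectrum equal to the closure of {d_n : n ≥ 1}: every d_n is an eigenvalue (with eigenvector e_n), so {d_n} ⊂ sigma(M); the spectrum is closed, so its closure is too; and for lambda not in the closure, (M - lambda I) has bounded inverse (the diagonal entries 1/(d_n - lambda) are bounded). For our sequence d_n = 2 - 2/n, n = 1, 2, 3, ...:
  - {d_n} = {2 - 2/n : n ≥ 1}; the only limit point is 2
  - closure = {2 - 2/n : n ≥ 1} ∪ {2}
For the norm: a diagonal operator has ||M|| = sup_n |d_n|. Here d_n = 2 - 2/n increases monotonically from d_1 = 0 toward 2, with all terms in [0, 2); so sup_n |d_n| = 2 (the supremum is the limit, not attained). So ||M|| = 2.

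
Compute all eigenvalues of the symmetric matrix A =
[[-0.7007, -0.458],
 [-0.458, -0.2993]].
sigma(A) ≈ {-1, 0}

A is real symmetric, so its spectrum consists of real eigenvalues. Expanding the characteristic polynomial of the displayed matrix gives
  det(λ I - A) = p(λ) = λ^2 + (1)λ + (0).
Solving p(λ) = 0 yields eigenvalues ≈ -1, 0. (A is shown rounded to 4 decimals, so these recover the underlying integer eigenvalues to within that precision.)
Verification: the trace of A = -1 equals the sum of eigenvalues -1, and det(A) ≈ -0.0000 matches the eigenvalue product 0.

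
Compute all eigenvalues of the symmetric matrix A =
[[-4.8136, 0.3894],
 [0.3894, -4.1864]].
sigma(A) ≈ {-5, -4}

A is real symmetric, so its spectrum consists of real eigenvalues. Expanding the characteristic polynomial of the displayed matrix gives
  det(λ I - A) = p(λ) = λ^2 + (9)λ + (20).
Solving p(λ) = 0 yields eigenvalues ≈ -5, -4. (A is shown rounded to 4 decimals, so these recover the underlying integer eigenvalues to within that precision.)
Verification: the trace of A = -9 equals the sum of eigenvalues -9, and det(A) ≈ 20.0000 matches the eigenvalue product 20.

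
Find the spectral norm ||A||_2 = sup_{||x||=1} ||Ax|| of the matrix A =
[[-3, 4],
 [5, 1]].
||A||_2 = sqrt((51 + sqrt(485))/2) ≈ 6.0425 (= sqrt(largest eigenvalue of A^T A))

||A||_2 = sigma_max(A) = sqrt(lambda_max(A^T A)). Form the symmetric matrix M = A^T A =
[[34, -7],
 [-7, 17]].
Its characteristic polynomial (trace, determinant of M give the coefficients) is
  p(λ) = det(λ I - M) = λ^2 - 51λ + 529.
For λ^2 - 51λ + 529 the discriminant is 485. It is nonnegative but not a perfect square, so the roots are real and irrational: λ = (51 ± sqrt(485))/2 ≈ 36.5114, 14.4886.
So the eigenvalues of A^T A are ≈ 14.4886, 36.5114 (all ≥ 0, as they must be for A^T A). The largest is λ_max = (51 + sqrt(485))/2 ≈ 36.5114, hence ||A||_2 = sqrt(λ_max) = sqrt((51 + sqrt(485))/2) ≈ 6.0425.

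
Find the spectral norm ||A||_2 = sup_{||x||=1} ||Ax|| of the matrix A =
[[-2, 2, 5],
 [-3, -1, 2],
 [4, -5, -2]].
||A||_2 ≈ 8.5312 (= sqrt(largest eigenvalue of A^T A))

||A||_2 = sigma_max(A) = sqrt(lambda_max(A^T A)). Form the symmetric matrix M = A^T A =
[[29, -21, -24],
 [-21, 30, 18],
 [-24, 18, 33]].
Its characteristic polynomial (trace, sum of principal 2x2 minors, determinant of M give the coefficients) is
  p(λ) = det(λ I - M) = λ^3 - 92λ^2 + 1476λ - 5625.
No integer candidate from the rational root theorem (±divisors of 5625) is a root, so the roots are irrational. The cubic discriminant is Δ = 951317685 > 0, so there are three distinct real roots. p(5) = -420 and p(6) = 135 have opposite signs, so a root lies in (5, 6); Newton's method refines it to λ ≈ 5.73. p(13) = 212 and p(14) = -249 have opposite signs, so a root lies in (13, 14); Newton's method refines it to λ ≈ 13.4878. p(72) = -3033 and p(73) = 872 have opposite signs, so a root lies in (72, 73); Newton's method refines it to λ ≈ 72.7822. Check (Vieta): the three roots sum to 92, matching tr M = 92.
So the eigenvalues of A^T A are ≈ 5.73, 13.4878, 72.7822 (all ≥ 0, as they must be for A^T A). The largest is λ_max ≈ 72.7822, hence ||A||_2 = sqrt(λ_max) ≈ 8.5312.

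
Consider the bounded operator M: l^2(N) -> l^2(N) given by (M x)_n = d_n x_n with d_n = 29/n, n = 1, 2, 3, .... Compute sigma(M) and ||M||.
sigma(M) = {29/n : n ≥ 1} ∪ {0}; ||M|| = 29

A bounded diagonal operator on l^2 with diagonal entries d_n has spectrum equal to the closure of {d_n : n ≥ 1}: every d_n is an eigenvalue (with eigenvector e_n), so {d_n} ⊂ sigma(M); the spectrum is closed, so its closure is too; and for lambda not in the closure, (M - lambda I) has bounded inverse (the diagonal entries 1/(d_n - lambda) are bounded). For our sequence d_n = 29/n, n = 1, 2, 3, ...:
  - {d_n} = {29/n : n ≥ 1}; the only limit point is 0
  - closure = {29/n : n ≥ 1} ∪ {0}
For the norm: a diagonal operator has ||M|| = sup_n |d_n|. Here d_n = 29/n is positive and decreasing, so sup_n |d_n| = d_1 = 29. So ||M|| = 29.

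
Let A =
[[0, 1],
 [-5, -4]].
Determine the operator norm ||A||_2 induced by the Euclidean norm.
||A||_2 = sqrt((42 + sqrt(1664))/2) ≈ 6.434 (= sqrt(largest eigenvalue of A^T A))

||A||_2 = sigma_max(A) = sqrt(lambda_max(A^T A)). Form the symmetric matrix M = A^T A =
[[25, 20],
 [20, 17]].
Its characteristic polynomial (trace, determinant of M give the coefficients) is
  p(λ) = det(λ I - M) = λ^2 - 42λ + 25.
For λ^2 - 42λ + 25 the discriminant is 1664. It is nonnegative but not a perfect square, so the roots are real and irrational: λ = (42 ± sqrt(1664))/2 ≈ 41.3961, 0.6039.
So the eigenvalues of A^T A are ≈ 0.6039, 41.3961 (all ≥ 0, as they must be for A^T A). The largest is λ_max = (42 + sqrt(1664))/2 ≈ 41.3961, hence ||A||_2 = sqrt(λ_max) = sqrt((42 + sqrt(1664))/2) ≈ 6.434.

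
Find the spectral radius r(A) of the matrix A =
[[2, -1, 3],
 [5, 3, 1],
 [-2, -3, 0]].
r(A) ≈ 4.948

The eigenvalues of A are the roots of its characteristic polynomial. With M = A (coefficients from the trace, the sum of principal 2x2 minors, and det A):
  p(λ) = det(λ I - M) = λ^3 - 5λ^2 + 20λ + 19.
No integer candidate from the rational root theorem (±divisors of 19) is a root, so the roots are irrational. The cubic discriminant is Δ = -56447 < 0, so there is one real root and a complex-conjugate pair. p(-1) = -7 and p(0) = 19 have opposite signs, so a root lies in (-1, 0); Newton's method refines it to λ ≈ -0.7761. Dividing out (λ - (-0.7761)) leaves approximately λ^2 - 5.7761λ + 24.4826. For λ^2 - 5.7761λ + 24.4826 the discriminant is -64.5674. It is negative, so the remaining roots are the complex-conjugate pair λ ≈ 2.888 ± 4.0177i. Their product equals the constant term, so |λ|^2 ≈ 24.4826 and |λ| ≈ 4.948.
Thus the eigenvalues (to 4 decimals) are -0.7761 (modulus 0.7761); 2.888 ± 4.0177i (modulus 4.948). The spectral radius is the largest modulus: r(A) ≈ 4.948. (Cross-check: r(A) ≤ ||A||_2 ≈ 6.9584; equality holds whenever A is normal, though it can also hold for some non-normal A.)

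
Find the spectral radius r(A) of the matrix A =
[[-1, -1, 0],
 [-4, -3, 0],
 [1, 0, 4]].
r(A) = (4 + sqrt(20))/2 ≈ 4.2361

The eigenvalues of A are the roots of its characteristic polynomial. With M = A (coefficients from the trace, the sum of principal 2x2 minors, and det A):
  p(λ) = det(λ I - M) = λ^3 - 17λ + 4.
By the rational root theorem any rational root is an integer divisor of 4. Testing λ = 4: p(4) = 64 + 0 - 68 + 4 = 0, so λ = 4 is a root. Dividing out (λ - 4) leaves p(λ) = (λ - 4)(λ^2 + 4λ - 1). For λ^2 + 4λ - 1 the discriminant is 20. It is nonnegative but not a perfect square, so the roots are real and irrational: λ = (-4 ± sqrt(20))/2 ≈ 0.2361, -4.2361.
Thus the eigenvalues (to 4 decimals) are 0.2361 (modulus 0.2361); -4.2361 (modulus 4.2361); 4 (modulus 4). The spectral radius is the largest modulus: r(A) = (4 + sqrt(20))/2 ≈ 4.2361. (Cross-check: r(A) ≤ ||A||_2 ≈ 5.3336; equality holds whenever A is normal, though it can also hold for some non-normal A.)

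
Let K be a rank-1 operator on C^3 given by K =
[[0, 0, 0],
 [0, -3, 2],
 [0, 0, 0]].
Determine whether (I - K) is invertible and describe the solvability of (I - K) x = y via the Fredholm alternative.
(I - K) is invertible (det(I - K) = 4 ≠ 0), so for every y in C^3 the equation (I - K) x = y has a unique solution.

K has rank 1, so it is an outer product K = u v^T: every row of K is a multiple of one row vector. Reading off the entries, u = (0, -1, 0) and v = (0, 3, -2) (row i of K equals u_i·v^T). A rank-one matrix u v^T satisfies K u = u (v·u) and kills the (2)-dimensional subspace v^⊥, so its characteristic polynomial is lambda^2 (lambda - v·u) with v·u = tr K = -3. Hence the eigenvalues of I - K are 1 (multiplicity 2) and 1 - (-3) = 4, so det(I - K) = 4. (Direct check: I - K =
[[1, 0, 0],
 [0, 4, -2],
 [0, 0, 1]]
has determinant 4.) The finite-dimensional Fredholm alternative says: either (I - K) is invertible, or ker(I - K) ≠ {0} and then range(I - K) = ker((I - K)^*)^⊥, with dim ker(I - K) = dim ker((I - K)^*). Since det(I - K) ≠ 0, 1 is not an eigenvalue of K and ker(I - K) = {0}, so we are in the first case: for every y there is a unique x = (I - K)^(-1) y. Explicitly, by the Sherman–Morrison formula, (I - u v^T)^(-1) = I + u v^T/(1 - v·u), i.e. (I - K)^(-1) = I + K/(4).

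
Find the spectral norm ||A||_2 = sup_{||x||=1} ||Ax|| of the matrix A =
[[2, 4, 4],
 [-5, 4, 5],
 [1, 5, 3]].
||A||_2 ≈ 10.3639 (= sqrt(largest eigenvalue of A^T A))

||A||_2 = sigma_max(A) = sqrt(lambda_max(A^T A)). Form the symmetric matrix M = A^T A =
[[30, -7, -14],
 [-7, 57, 51],
 [-14, 51, 50]].
Its characteristic polynomial (trace, sum of principal 2x2 minors, determinant of M give the coefficients) is
  p(λ) = det(λ I - M) = λ^3 - 137λ^2 + 3214λ - 3844.
No integer candidate from the rational root theorem (±divisors of 3844) is a root, so the roots are irrational. The cubic discriminant is Δ = 51610482004 > 0, so there are three distinct real roots. p(1) = -766 and p(2) = 2044 have opposite signs, so a root lies in (1, 2); Newton's method refines it to λ ≈ 1.2634. p(28) = 692 and p(29) = -1466 have opposite signs, so a root lies in (28, 29); Newton's method refines it to λ ≈ 28.3259. p(107) = -3416 and p(108) = 5012 have opposite signs, so a root lies in (107, 108); Newton's method refines it to λ ≈ 107.4106. Check (Vieta): the three roots sum to 137, matching tr M = 137.
So the eigenvalues of A^T A are ≈ 1.2634, 28.3259, 107.4106 (all ≥ 0, as they must be for A^T A). The largest is λ_max ≈ 107.4106, hence ||A||_2 = sqrt(λ_max) ≈ 10.3639.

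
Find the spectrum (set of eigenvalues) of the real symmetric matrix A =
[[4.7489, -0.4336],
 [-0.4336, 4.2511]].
sigma(A) ≈ {4, 5}

A is real symmetric, so its spectrum consists of real eigenvalues. Expanding the characteristic polynomial of the displayed matrix gives
  det(λ I - A) = p(λ) = λ^2 + (-9)λ + (20).
Solving p(λ) = 0 yields eigenvalues ≈ 4, 5. (A is shown rounded to 4 decimals, so these recover the underlying integer eigenvalues to within that precision.)
Verification: the trace of A = 9 equals the sum of eigenvalues 9, and det(A) ≈ 20.0000 matches the eigenvalue product 20.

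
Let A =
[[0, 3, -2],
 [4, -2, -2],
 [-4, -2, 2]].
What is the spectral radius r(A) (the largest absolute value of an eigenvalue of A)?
r(A) ≈ 5.7902

The eigenvalues of A are the roots of its characteristic polynomial. With M = A (coefficients from the trace, the sum of principal 2x2 minors, and det A):
  p(λ) = det(λ I - M) = λ^3 - 28λ - 32.
No integer candidate from the rational root theorem (±divisors of 32) is a root, so the roots are irrational. The cubic discriminant is Δ = 60160 > 0, so there are three distinct real roots. p(-5) = -17 and p(-4) = 16 have opposite signs, so a root lies in (-5, -4); Newton's method refines it to λ ≈ -4.5848. p(-2) = 16 and p(-1) = -5 have opposite signs, so a root lies in (-2, -1); Newton's method refines it to λ ≈ -1.2054. p(5) = -47 and p(6) = 16 have opposite signs, so a root lies in (5, 6); Newton's method refines it to λ ≈ 5.7902. Check (Vieta): the three roots sum to 0, matching tr M = 0.
Thus the eigenvalues (to 4 decimals) are -4.5848 (modulus 4.5848); -1.2054 (modulus 1.2054); 5.7902 (modulus 5.7902). The spectral radius is the largest modulus: r(A) ≈ 5.7902. (Cross-check: r(A) ≤ ||A||_2 ≈ 6.4209; equality holds whenever A is normal, though it can also hold for some non-normal A.)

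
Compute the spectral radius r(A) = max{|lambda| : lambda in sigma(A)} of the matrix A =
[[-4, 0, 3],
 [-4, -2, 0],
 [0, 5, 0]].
r(A) ≈ 6.2547

The eigenvalues of A are the roots of its characteristic polynomial. With M = A (coefficients from the trace, the sum of principal 2x2 minors, and det A):
  p(λ) = det(λ I - M) = λ^3 + 6λ^2 + 8λ + 60.
No integer candidate from the rational root theorem (±divisors of 60) is a root, so the roots are irrational. The cubic discriminant is Δ = -96944 < 0, so there is one real root and a complex-conjugate pair. p(-7) = -45 and p(-6) = 12 have opposite signs, so a root lies in (-7, -6); Newton's method refines it to λ ≈ -6.2547. Dividing out (λ - (-6.2547)) leaves approximately λ^2 - 0.2547λ + 9.5928. For λ^2 - 0.2547λ + 9.5928 the discriminant is -38.3065. It is negative, so the remaining roots are the complex-conjugate pair λ ≈ 0.1273 ± 3.0946i. Their product equals the constant term, so |λ|^2 ≈ 9.5928 and |λ| ≈ 3.0972.
Thus the eigenvalues (to 4 decimals) are -6.2547 (modulus 6.2547); 0.1273 ± 3.0946i (modulus 3.0972). The spectral radius is the largest modulus: r(A) ≈ 6.2547. (Cross-check: r(A) ≤ ||A||_2 ≈ 6.4446; equality holds whenever A is normal, though it can also hold for some non-normal A.)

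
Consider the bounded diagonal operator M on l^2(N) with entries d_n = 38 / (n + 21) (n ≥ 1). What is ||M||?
||M|| = 19/11 (attained at n = 1)

For M diagonal, ||M|| = sup_n |d_n| = sup_n 38/(n + 21). This is positive and strictly decreasing in n, so the supremum is attained at n = 1: d_1 = 38/(1 + 21) = 19/11. Hence ||M|| = 19/11.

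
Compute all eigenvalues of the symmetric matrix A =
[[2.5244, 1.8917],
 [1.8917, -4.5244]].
sigma(A) ≈ {-5, 3}

A is real symmetric, so its spectrum consists of real eigenvalues. Expanding the characteristic polynomial of the displayed matrix gives
  det(λ I - A) = p(λ) = λ^2 + (2)λ + (-15).
Solving p(λ) = 0 yields eigenvalues ≈ -5, 3. (A is shown rounded to 4 decimals, so these recover the underlying integer eigenvalues to within that precision.)
Verification: the trace of A = -2 equals the sum of eigenvalues -2, and det(A) ≈ -14.9999 matches the eigenvalue product -15.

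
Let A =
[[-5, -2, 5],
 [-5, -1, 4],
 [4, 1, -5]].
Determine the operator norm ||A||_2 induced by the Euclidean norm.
||A||_2 = sqrt((137 + sqrt(18513))/2) ≈ 11.6847 (= sqrt(largest eigenvalue of A^T A))

||A||_2 = sigma_max(A) = sqrt(lambda_max(A^T A)). Form the symmetric matrix M = A^T A =
[[66, 19, -65],
 [19, 6, -19],
 [-65, -19, 66]].
Its characteristic polynomial (trace, sum of principal 2x2 minors, determinant of M give the coefficients) is
  p(λ) = det(λ I - M) = λ^3 - 138λ^2 + 201λ - 64.
By the rational root theorem any rational root is an integer divisor of 64. Testing λ = 1: p(1) = 1 - 138 + 201 - 64 = 0, so λ = 1 is a root. Dividing out (λ - 1) leaves p(λ) = (λ - 1)(λ^2 - 137λ + 64). For λ^2 - 137λ + 64 the discriminant is 18513. It is nonnegative but not a perfect square, so the roots are real and irrational: λ = (137 ± sqrt(18513))/2 ≈ 136.5312, 0.4688.
So the eigenvalues of A^T A are ≈ 0.4688, 1, 136.5312 (all ≥ 0, as they must be for A^T A). The largest is λ_max = (137 + sqrt(18513))/2 ≈ 136.5312, hence ||A||_2 = sqrt(λ_max) = sqrt((137 + sqrt(18513))/2) ≈ 11.6847.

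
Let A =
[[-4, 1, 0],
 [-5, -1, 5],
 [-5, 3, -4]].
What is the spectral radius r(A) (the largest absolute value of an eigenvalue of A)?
r(A) ≈ 7.0283

The eigenvalues of A are the roots of its characteristic polynomial. With M = A (coefficients from the trace, the sum of principal 2x2 minors, and det A):
  p(λ) = det(λ I - M) = λ^3 + 9λ^2 + 14λ + 1.
No integer candidate from the rational root theorem (±divisors of 1) is a root, so the roots are irrational. The cubic discriminant is Δ = 4225 > 0, so there are three distinct real roots. p(-8) = -47 and p(-7) = 1 have opposite signs, so a root lies in (-8, -7); Newton's method refines it to λ ≈ -7.0283. p(-2) = 1 and p(-1) = -5 have opposite signs, so a root lies in (-2, -1); Newton's method refines it to λ ≈ -1.8967. p(-1) = -5 and p(0) = 1 have opposite signs, so a root lies in (-1, 0); Newton's method refines it to λ ≈ -0.075. Check (Vieta): the three roots sum to -9, matching tr M = -9.
Thus the eigenvalues (to 4 decimals) are -7.0283 (modulus 7.0283); -1.8967 (modulus 1.8967); -0.075 (modulus 0.075). The spectral radius is the largest modulus: r(A) ≈ 7.0283. (Cross-check: r(A) ≤ ||A||_2 ≈ 8.3302; equality holds whenever A is normal, though it can also hold for some non-normal A.)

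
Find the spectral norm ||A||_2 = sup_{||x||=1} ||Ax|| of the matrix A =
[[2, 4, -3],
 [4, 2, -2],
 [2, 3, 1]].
||A||_2 ≈ 7.4885 (= sqrt(largest eigenvalue of A^T A))

||A||_2 = sigma_max(A) = sqrt(lambda_max(A^T A)). Form the symmetric matrix M = A^T A =
[[24, 22, -12],
 [22, 29, -13],
 [-12, -13, 14]].
Its characteristic polynomial (trace, sum of principal 2x2 minors, determinant of M give the coefficients) is
  p(λ) = det(λ I - M) = λ^3 - 67λ^2 + 641λ - 1600.
No integer candidate from the rational root theorem (±divisors of 1600) is a root, so the roots are irrational. The cubic discriminant is Δ = 33816325 > 0, so there are three distinct real roots. p(4) = -44 and p(5) = 55 have opposite signs, so a root lies in (4, 5); Newton's method refines it to λ ≈ 4.3254. p(6) = 50 and p(7) = -53 have opposite signs, so a root lies in (6, 7); Newton's method refines it to λ ≈ 6.5962. p(56) = -200 and p(57) = 2447 have opposite signs, so a root lies in (56, 57); Newton's method refines it to λ ≈ 56.0783. Check (Vieta): the three roots sum to 67, matching tr M = 67.
So the eigenvalues of A^T A are ≈ 4.3254, 6.5962, 56.0783 (all ≥ 0, as they must be for A^T A). The largest is λ_max ≈ 56.0783, hence ||A||_2 = sqrt(λ_max) ≈ 7.4885.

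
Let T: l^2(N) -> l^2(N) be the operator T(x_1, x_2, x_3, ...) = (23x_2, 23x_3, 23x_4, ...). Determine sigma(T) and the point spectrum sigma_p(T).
sigma(T) = closed disk {z in C : |z| ≤ 23}; sigma_p(T) = open disk {z in C : |z| < 23}

Note T = 23·V where V is the unit left shift (V x)_k = x_{k+1}; so sigma(T) = 23·sigma(V) and ||T|| = 23||V||. ||T x||^2 = 529sum_{k≥2} |x_k|^2 ≤ 529||x||^2, with equality on {x : x_1 = 0}, so ||T|| = 23. For any lambda with |lambda| < 23, set r = lambda/23 (|r| < 1); the vector x = (1, r, r^2, ...) is in l^2 and satisfies T x = 23(r, r^2, ...) = lambda x, so lambda is an eigenvalue. On the boundary |lambda| = 23 the geometric series diverges, so no l^2 eigenvector exists, but these lambda lie in the approximate point spectrum. Hence sigma(T) is the closed disk of radius 23 and sigma_p(T) is the open disk.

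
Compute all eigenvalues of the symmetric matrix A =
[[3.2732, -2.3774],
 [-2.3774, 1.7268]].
sigma(A) ≈ {0, 5}

A is real symmetric, so its spectrum consists of real eigenvalues. Expanding the characteristic polynomial of the displayed matrix gives
  det(λ I - A) = p(λ) = λ^2 + (-5)λ + (0).
Solving p(λ) = 0 yields eigenvalues ≈ 0, 5. (A is shown rounded to 4 decimals, so these recover the underlying integer eigenvalues to within that precision.)
Verification: the trace of A = 5 equals the sum of eigenvalues 5, and det(A) ≈ 0.0001 matches the eigenvalue product 0.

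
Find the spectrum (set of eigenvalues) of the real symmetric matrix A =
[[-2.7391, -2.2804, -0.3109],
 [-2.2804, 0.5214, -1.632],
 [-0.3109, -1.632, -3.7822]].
sigma(A) ≈ {-5, -3, 2}

A is real symmetric, so its spectrum consists of real eigenvalues. Expanding the characteristic polynomial of the displayed matrix gives
  det(λ I - A) = p(λ) = λ^3 + (6)λ^2 + (-1)λ + (-30).
Solving p(λ) = 0 yields eigenvalues ≈ -5, -3, 2. (A is shown rounded to 4 decimals, so these recover the underlying integer eigenvalues to within that precision.)
Verification: the trace of A = -6 equals the sum of eigenvalues -6, and det(A) ≈ 30.0008 matches the eigenvalue product 30.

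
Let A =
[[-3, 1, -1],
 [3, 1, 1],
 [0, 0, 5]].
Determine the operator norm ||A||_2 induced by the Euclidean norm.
||A||_2 = sqrt(30) ≈ 5.4772 (= sqrt(largest eigenvalue of A^T A))

||A||_2 = sigma_max(A) = sqrt(lambda_max(A^T A)). Form the symmetric matrix M = A^T A =
[[18, 0, 6],
 [0, 2, 0],
 [6, 0, 27]].
Its characteristic polynomial (trace, sum of principal 2x2 minors, determinant of M give the coefficients) is
  p(λ) = det(λ I - M) = λ^3 - 47λ^2 + 540λ - 900.
By the rational root theorem any rational root is an integer divisor of 900. Testing λ = 30: p(30) = 27000 - 42300 + 16200 - 900 = 0, so λ = 30 is a root. Dividing out (λ - 30) leaves p(λ) = (λ - 30)(λ^2 - 17λ + 30). For λ^2 - 17λ + 30 the discriminant is 169. It is a perfect square (13^2), so the roots are rational: λ = (17 ± 13)/2 = 15, 2.
So the eigenvalues of A^T A are ≈ 2, 15, 30 (all ≥ 0, as they must be for A^T A). The largest is λ_max = 30, hence ||A||_2 = sqrt(λ_max) = sqrt(30) ≈ 5.4772.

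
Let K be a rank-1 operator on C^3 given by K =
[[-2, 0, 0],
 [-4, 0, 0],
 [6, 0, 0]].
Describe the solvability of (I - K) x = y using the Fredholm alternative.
(I - K) is invertible (det(I - K) = 3 ≠ 0), so for every y in C^3 the equation (I - K) x = y has a unique solution.

K has rank 1, so it is an outer product K = u v^T: every row of K is a multiple of one row vector. Reading off the entries, u = (1, 2, -3) and v = (-2, 0, 0) (row i of K equals u_i·v^T). A rank-one matrix u v^T satisfies K u = u (v·u) and kills the (2)-dimensional subspace v^⊥, so its characteristic polynomial is lambda^2 (lambda - v·u) with v·u = tr K = -2. Hence the eigenvalues of I - K are 1 (multiplicity 2) and 1 - (-2) = 3, so det(I - K) = 3. (Direct check: I - K =
[[3, 0, 0],
 [4, 1, 0],
 [-6, 0, 1]]
has determinant 3.) The finite-dimensional Fredholm alternative says: either (I - K) is invertible, or ker(I - K) ≠ {0} and then range(I - K) = ker((I - K)^*)^⊥, with dim ker(I - K) = dim ker((I - K)^*). Since det(I - K) ≠ 0, 1 is not an eigenvalue of K and ker(I - K) = {0}, so we are in the first case: for every y there is a unique x = (I - K)^(-1) y. Explicitly, by the Sherman–Morrison formula, (I - u v^T)^(-1) = I + u v^T/(1 - v·u), i.e. (I - K)^(-1) = I + K/(3).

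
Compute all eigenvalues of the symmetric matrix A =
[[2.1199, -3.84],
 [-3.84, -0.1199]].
sigma(A) ≈ {-3, 5}

A is real symmetric, so its spectrum consists of real eigenvalues. Expanding the characteristic polynomial of the displayed matrix gives
  det(λ I - A) = p(λ) = λ^2 + (-2)λ + (-15).
Solving p(λ) = 0 yields eigenvalues ≈ -3, 5. (A is shown rounded to 4 decimals, so these recover the underlying integer eigenvalues to within that precision.)
Verification: the trace of A = 2 equals the sum of eigenvalues 2, and det(A) ≈ -14.9998 matches the eigenvalue product -15.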